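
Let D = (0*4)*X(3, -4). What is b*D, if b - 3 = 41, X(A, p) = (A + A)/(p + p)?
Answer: 0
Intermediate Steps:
X(A, p) = A/p (X(A, p) = (2*A)/((2*p)) = (2*A)*(1/(2*p)) = A/p)
D = 0 (D = (0*4)*(3/(-4)) = 0*(3*(-1/4)) = 0*(-3/4) = 0)
b = 44 (b = 3 + 41 = 44)
b*D = 44*0 = 0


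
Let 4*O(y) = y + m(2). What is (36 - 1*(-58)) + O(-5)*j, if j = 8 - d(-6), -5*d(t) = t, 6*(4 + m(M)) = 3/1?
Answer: 1591/20 ≈ 79.550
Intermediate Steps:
m(M) = -7/2 (m(M) = -4 + (3/1)/6 = -4 + (3*1)/6 = -4 + (⅙)*3 = -4 + ½ = -7/2)
d(t) = -t/5
O(y) = -7/8 + y/4 (O(y) = (y - 7/2)/4 = (-7/2 + y)/4 = -7/8 + y/4)
j = 34/5 (j = 8 - (-1)*(-6)/5 = 8 - 1*6/5 = 8 - 6/5 = 34/5 ≈ 6.8000)
(36 - 1*(-58)) + O(-5)*j = (36 - 1*(-58)) + (-7/8 + (¼)*(-5))*(34/5) = (36 + 58) + (-7/8 - 5/4)*(34/5) = 94 - 17/8*34/5 = 94 - 289/20 = 1591/20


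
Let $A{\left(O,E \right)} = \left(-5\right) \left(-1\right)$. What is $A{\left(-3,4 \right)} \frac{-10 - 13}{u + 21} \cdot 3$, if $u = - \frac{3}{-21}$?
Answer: $- \frac{2415}{148} \approx -16.318$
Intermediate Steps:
$A{\left(O,E \right)} = 5$
$u = \frac{1}{7}$ ($u = \left(-3\right) \left(- \frac{1}{21}\right) = \frac{1}{7} \approx 0.14286$)
$A{\left(-3,4 \right)} \frac{-10 - 13}{u + 21} \cdot 3 = 5 \frac{-10 - 13}{\frac{1}{7} + 21} \cdot 3 = 5 \left(- \frac{23}{\frac{148}{7}}\right) 3 = 5 \left(\left(-23\right) \frac{7}{148}\right) 3 = 5 \left(- \frac{161}{148}\right) 3 = \left(- \frac{805}{148}\right) 3 = - \frac{2415}{148}$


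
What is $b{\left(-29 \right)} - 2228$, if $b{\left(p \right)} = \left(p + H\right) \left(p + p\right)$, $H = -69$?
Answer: $3456$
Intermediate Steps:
$b{\left(p \right)} = 2 p \left(-69 + p\right)$ ($b{\left(p \right)} = \left(p - 69\right) \left(p + p\right) = \left(-69 + p\right) 2 p = 2 p \left(-69 + p\right)$)
$b{\left(-29 \right)} - 2228 = 2 \left(-29\right) \left(-69 - 29\right) - 2228 = 2 \left(-29\right) \left(-98\right) - 2228 = 5684 - 2228 = 3456$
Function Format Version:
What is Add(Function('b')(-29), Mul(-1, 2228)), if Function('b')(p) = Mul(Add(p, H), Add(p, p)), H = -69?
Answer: 3456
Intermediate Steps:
Function('b')(p) = Mul(2, p, Add(-69, p)) (Function('b')(p) = Mul(Add(p, -69), Add(p, p)) = Mul(Add(-69, p), Mul(2, p)) = Mul(2, p, Add(-69, p)))
Add(Function('b')(-29), Mul(-1, 2228)) = Add(Mul(2, -29, Add(-69, -29)), Mul(-1, 2228)) = Add(Mul(2, -29, -98), -2228) = Add(5684, -2228) = 3456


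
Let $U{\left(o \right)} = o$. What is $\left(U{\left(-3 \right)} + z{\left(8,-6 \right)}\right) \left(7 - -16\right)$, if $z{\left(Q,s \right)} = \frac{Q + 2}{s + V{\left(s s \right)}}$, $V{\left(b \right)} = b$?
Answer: $- \frac{184}{3} \approx -61.333$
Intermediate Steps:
$z{\left(Q,s \right)} = \frac{2 + Q}{s + s^{2}}$ ($z{\left(Q,s \right)} = \frac{Q + 2}{s + s s} = \frac{2 + Q}{s + s^{2}}$)
$\left(U{\left(-3 \right)} + z{\left(8,-6 \right)}\right) \left(7 - -16\right) = \left(-3 + \frac{2 + 8}{\left(-6\right) \left(1 - 6\right)}\right) \left(7 - -16\right) = \left(-3 - \frac{1}{6} \frac{1}{-5} \cdot 10\right) \left(7 + 16\right) = \left(-3 - \left(- \frac{1}{30}\right) 10\right) 23 = \left(-3 + \frac{1}{3}\right) 23 = \left(- \frac{8}{3}\right) 23 = - \frac{184}{3}$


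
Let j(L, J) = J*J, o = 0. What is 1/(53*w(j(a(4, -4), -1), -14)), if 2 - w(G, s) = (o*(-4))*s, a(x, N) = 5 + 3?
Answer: 1/106 ≈ 0.0094340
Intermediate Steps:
a(x, N) = 8
j(L, J) = J**2
w(G, s) = 2 (w(G, s) = 2 - 0*(-4)*s = 2 - 0*s = 2 - 1*0 = 2 + 0 = 2)
1/(53*w(j(a(4, -4), -1), -14)) = 1/(53*2) = 1/106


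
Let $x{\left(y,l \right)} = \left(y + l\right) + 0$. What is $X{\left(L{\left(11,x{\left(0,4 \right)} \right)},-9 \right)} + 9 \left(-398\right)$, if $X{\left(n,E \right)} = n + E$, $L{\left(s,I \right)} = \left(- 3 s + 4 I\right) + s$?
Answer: $-3597$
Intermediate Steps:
$x{\left(y,l \right)} = l + y$ ($x{\left(y,l \right)} = \left(l + y\right) + 0 = l + y$)
$L{\left(s,I \right)} = - 2 s + 4 I$
$X{\left(n,E \right)} = E + n$
$X{\left(L{\left(11,x{\left(0,4 \right)} \right)},-9 \right)} + 9 \left(-398\right) = \left(-9 + \left(\left(-2\right) 11 + 4 \left(4 + 0\right)\right)\right) + 9 \left(-398\right) = \left(-9 + \left(-22 + 4 \cdot 4\right)\right) - 3582 = \left(-9 + \left(-22 + 16\right)\right) - 3582 = \left(-9 - 6\right) - 3582 = -15 - 3582 = -3597$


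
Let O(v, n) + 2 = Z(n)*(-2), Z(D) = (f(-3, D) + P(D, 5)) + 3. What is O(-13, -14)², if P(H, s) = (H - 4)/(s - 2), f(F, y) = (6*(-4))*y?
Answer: 446224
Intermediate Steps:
f(F, y) = -24*y
P(H, s) = (-4 + H)/(-2 + s)
Z(D) = 5/3 - 71*D/3 (Z(D) = (-24*D + (-4 + D)/(-2 + 5)) + 3 = (-24*D + (-4 + D)/3) + 3 = (-24*D + (-4/3 + D/3)) + 3 = (-4/3 - 71*D/3) + 3 = 5/3 - 71*D/3)
O(v, n) = -16/3 + 142*n/3 (O(v, n) = -2 + (5/3 - 71*n/3)*(-2) = -2 + (-10/3 + 142*n/3) = -16/3 + 142*n/3)
O(-13, -14)² = (-16/3 + (142/3)*(-14))² = (-16/3 - 1988/3)² = (-668)² = 446224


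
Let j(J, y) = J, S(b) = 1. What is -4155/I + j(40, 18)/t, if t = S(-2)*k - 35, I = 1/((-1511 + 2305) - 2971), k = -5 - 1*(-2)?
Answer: 171863245/19 ≈ 9.0454e+6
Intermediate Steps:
k = -3 (k = -5 + 2 = -3)
I = -1/2177 (I = 1/(794 - 2971) = 1/(-2177) = -1/2177 ≈ -0.00045935)
t = -38 (t = 1*(-3) - 35 = -3 - 35 = -38)
-4155/I + j(40, 18)/t = -4155/(-1/2177) + 40/(-38) = -4155*(-2177) + 40*(-1/38) = 9045435 - 20/19 = 171863245/19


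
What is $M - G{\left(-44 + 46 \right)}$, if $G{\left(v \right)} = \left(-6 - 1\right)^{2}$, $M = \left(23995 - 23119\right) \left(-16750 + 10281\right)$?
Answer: $-5666893$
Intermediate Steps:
$M = -5666844$ ($M = 876 \left(-6469\right) = -5666844$)
$G{\left(v \right)} = 49$ ($G{\left(v \right)} = \left(-7\right)^{2} = 49$)
$M - G{\left(-44 + 46 \right)} = -5666844 - 49 = -5666893$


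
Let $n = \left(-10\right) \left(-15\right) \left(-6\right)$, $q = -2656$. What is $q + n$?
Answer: $-3556$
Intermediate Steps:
$n = -900$ ($n = 150 \left(-6\right) = -900$)
$q + n = -2656 - 900 = -3556$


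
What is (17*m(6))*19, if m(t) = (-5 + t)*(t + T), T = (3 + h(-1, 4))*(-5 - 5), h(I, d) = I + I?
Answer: -1292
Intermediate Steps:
h(I, d) = 2*I
T = -10 (T = (3 + 2*(-1))*(-5 - 5) = (3 - 2)*(-10) = 1*(-10) = -10)
m(t) = (-10 + t)*(-5 + t) (m(t) = (-5 + t)*(t - 10) = (-5 + t)*(-10 + t) = (-10 + t)*(-5 + t))
(17*m(6))*19 = (17*(50 + 6² - 15*6))*19 = (17*(50 + 36 - 90))*19 = (17*(-4))*19 = -68*19 = -1292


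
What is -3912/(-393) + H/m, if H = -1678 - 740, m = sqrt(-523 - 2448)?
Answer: 1304/131 + 2418*I*sqrt(2971)/2971 ≈ 9.9542 + 44.361*I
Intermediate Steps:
m = I*sqrt(2971) (m = sqrt(-2971) = I*sqrt(2971) ≈ 54.507*I)
H = -2418
-3912/(-393) + H/m = -3912/(-393) - 2418*(-I*sqrt(2971)/2971) = -3912*(-1/393) - (-2418)*I*sqrt(2971)/2971 = 1304/131 + 2418*I*sqrt(2971)/2971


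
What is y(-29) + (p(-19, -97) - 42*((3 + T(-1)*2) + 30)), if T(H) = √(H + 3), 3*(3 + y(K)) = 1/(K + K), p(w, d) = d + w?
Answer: -261871/174 - 84*√2 ≈ -1623.8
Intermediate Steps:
y(K) = -3 + 1/(6*K) (y(K) = -3 + 1/(3*(K + K)) = -3 + 1/(3*((2*K))) = -3 + (1/(2*K))/3 = -3 + 1/(6*K))
T(H) = √(3 + H)
y(-29) + (p(-19, -97) - 42*((3 + T(-1)*2) + 30)) = (-3 + (⅙)/(-29)) + ((-97 - 19) - 42*((3 + √(3 - 1)*2) + 30)) = (-3 + (⅙)*(-1/29)) + (-116 - 42*((3 + √2*2) + 30)) = (-3 - 1/174) + (-116 - 42*((3 + 2*√2) + 30)) = -523/174 + (-116 - 42*(33 + 2*√2)) = -523/174 + (-116 + (-1386 - 84*√2)) = -523/174 + (-1502 - 84*√2) = -261871/174 - 84*√2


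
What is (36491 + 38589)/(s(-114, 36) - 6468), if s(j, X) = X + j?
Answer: -37540/3273 ≈ -11.470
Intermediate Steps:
(36491 + 38589)/(s(-114, 36) - 6468) = (36491 + 38589)/((36 - 114) - 6468) = 75080/(-78 - 6468) = 75080/(-6546) = 75080*(-1/6546) = -37540/3273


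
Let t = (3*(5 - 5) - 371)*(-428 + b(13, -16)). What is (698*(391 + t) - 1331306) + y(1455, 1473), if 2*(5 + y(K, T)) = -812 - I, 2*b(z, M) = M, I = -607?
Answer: 223694385/2 ≈ 1.1185e+8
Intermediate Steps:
b(z, M) = M/2
y(K, T) = -215/2 (y(K, T) = -5 + (-812 - 1*(-607))/2 = -5 + (-812 + 607)/2 = -5 + (½)*(-205) = -5 - 205/2 = -215/2)
t = 161756 (t = (3*(5 - 5) - 371)*(-428 + (½)*(-16)) = (3*0 - 371)*(-428 - 8) = (0 - 371)*(-436) = -371*(-436) = 161756)
(698*(391 + t) - 1331306) + y(1455, 1473) = (698*(391 + 161756) - 1331306) - 215/2 = (698*162147 - 1331306) - 215/2 = (113178606 - 1331306) - 215/2 = 111847300 - 215/2 = 223694385/2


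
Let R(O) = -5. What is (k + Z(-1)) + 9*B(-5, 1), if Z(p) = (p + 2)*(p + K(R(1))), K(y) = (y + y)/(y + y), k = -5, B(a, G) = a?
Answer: -50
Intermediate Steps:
K(y) = 1 (K(y) = (2*y)/((2*y)) = (2*y)*(1/(2*y)) = 1)
Z(p) = (1 + p)*(2 + p) (Z(p) = (p + 2)*(p + 1) = (2 + p)*(1 + p) = (1 + p)*(2 + p))
(k + Z(-1)) + 9*B(-5, 1) = (-5 + (2 + (-1)**2 + 3*(-1))) + 9*(-5) = (-5 + (2 + 1 - 3)) - 45 = (-5 + 0) - 45 = -5 - 45 = -50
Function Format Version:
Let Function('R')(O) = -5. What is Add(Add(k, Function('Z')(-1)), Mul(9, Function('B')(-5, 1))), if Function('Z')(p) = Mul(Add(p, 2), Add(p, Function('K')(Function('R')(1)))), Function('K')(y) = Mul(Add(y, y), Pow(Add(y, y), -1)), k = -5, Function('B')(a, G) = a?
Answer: -50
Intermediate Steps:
Function('K')(y) = 1 (Function('K')(y) = Mul(Mul(2, y), Pow(Mul(2, y), -1)) = Mul(Mul(2, y), Mul(Rational(1, 2), Pow(y, -1))) = 1)
Function('Z')(p) = Mul(Add(1, p), Add(2, p)) (Function('Z')(p) = Mul(Add(p, 2), Add(p, 1)) = Mul(Add(2, p), Add(1, p)) = Mul(Add(1, p), Add(2, p)))
Add(Add(k, Function('Z')(-1)), Mul(9, Function('B')(-5, 1))) = Add(Add(-5, Add(2, Pow(-1, 2), Mul(3, -1))), Mul(9, -5)) = Add(Add(-5, Add(2, 1, -3)), -45) = Add(Add(-5, 0), -45) = Add(-5, -45) = -50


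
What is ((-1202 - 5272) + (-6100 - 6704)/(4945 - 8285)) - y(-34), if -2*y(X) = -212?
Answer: -5491099/835 ≈ -6576.2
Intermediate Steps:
y(X) = 106 (y(X) = -1/2*(-212) = 106)
((-1202 - 5272) + (-6100 - 6704)/(4945 - 8285)) - y(-34) = ((-1202 - 5272) + (-6100 - 6704)/(4945 - 8285)) - 1*106 = (-6474 - 12804/(-3340)) - 106 = (-6474 - 12804*(-1/3340)) - 106 = (-6474 + 3201/835) - 106 = -5402589/835 - 106 = -5491099/835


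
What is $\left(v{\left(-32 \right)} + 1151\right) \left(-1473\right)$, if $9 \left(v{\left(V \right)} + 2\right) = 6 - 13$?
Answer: $- \frac{5073994}{3} \approx -1.6913 \cdot 10^{6}$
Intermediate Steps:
$v{\left(V \right)} = - \frac{25}{9}$ ($v{\left(V \right)} = -2 + \frac{6 - 13}{9} = -2 + \frac{1}{9} \left(-7\right) = -2 - \frac{7}{9} = - \frac{25}{9}$)
$\left(v{\left(-32 \right)} + 1151\right) \left(-1473\right) = \left(- \frac{25}{9} + 1151\right) \left(-1473\right) = \frac{10334}{9} \left(-1473\right) = - \frac{5073994}{3}$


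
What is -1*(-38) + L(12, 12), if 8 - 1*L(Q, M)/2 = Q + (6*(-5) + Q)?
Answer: 66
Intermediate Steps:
L(Q, M) = 76 - 4*Q (L(Q, M) = 16 - 2*(Q + (6*(-5) + Q)) = 16 - 2*(Q + (-30 + Q)) = 16 - 2*(-30 + 2*Q) = 16 + (60 - 4*Q) = 76 - 4*Q)
-1*(-38) + L(12, 12) = -1*(-38) + (76 - 4*12) = 38 + (76 - 48) = 38 + 28 = 66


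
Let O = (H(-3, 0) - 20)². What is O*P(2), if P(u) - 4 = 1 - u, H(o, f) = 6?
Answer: 588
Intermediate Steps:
P(u) = 5 - u (P(u) = 4 + (1 - u) = 5 - u)
O = 196 (O = (6 - 20)² = (-14)² = 196)
O*P(2) = 196*(5 - 1*2) = 196*(5 - 2) = 196*3 = 588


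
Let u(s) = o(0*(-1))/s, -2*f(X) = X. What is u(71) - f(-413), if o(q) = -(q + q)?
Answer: -413/2 ≈ -206.50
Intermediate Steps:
f(X) = -X/2
o(q) = -2*q
u(s) = 0 (u(s) = (-0*(-1))/s = (-2*0)/s = 0/s = 0)
u(71) - f(-413) = 0 - (-1)*(-413)/2 = 0 - 1*413/2 = 0 - 413/2 = -413/2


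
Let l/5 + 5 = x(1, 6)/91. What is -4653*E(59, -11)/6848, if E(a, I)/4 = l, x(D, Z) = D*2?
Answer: 10539045/155792 ≈ 67.648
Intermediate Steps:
x(D, Z) = 2*D
l = -2265/91 (l = -25 + 5*((2*1)/91) = -25 + 5*(2*(1/91)) = -25 + 5*(2/91) = -25 + 10/91 = -2265/91 ≈ -24.890)
E(a, I) = -9060/91 (E(a, I) = 4*(-2265/91) = -9060/91)
-4653*E(59, -11)/6848 = -4653/(6848/(-9060/91)) = -4653/(6848*(-91/9060)) = -4653/(-155792/2265) = -4653*(-2265/155792) = 10539045/155792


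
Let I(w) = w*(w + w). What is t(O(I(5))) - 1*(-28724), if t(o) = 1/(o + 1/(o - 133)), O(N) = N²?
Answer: 169974301091/5917501 ≈ 28724.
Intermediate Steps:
I(w) = 2*w² (I(w) = w*(2*w) = 2*w²)
t(o) = 1/(o + 1/(-133 + o))
t(O(I(5))) - 1*(-28724) = (-133 + (2*5²)²)/(1 + ((2*5²)²)² - 133*(2*5²)²) - 1*(-28724) = (-133 + (2*25)²)/(1 + ((2*25)²)² - 133*(2*25)²) + 28724 = (-133 + 50²)/(1 + (50²)² - 133*50²) + 28724 = (-133 + 2500)/(1 + 2500² - 133*2500) + 28724 = 2367/(1 + 6250000 - 332500) + 28724 = 2367/5917501 + 28724 = 169974301091/5917501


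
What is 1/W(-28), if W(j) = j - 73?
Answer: -1/101 ≈ -0.0099010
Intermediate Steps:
W(j) = -73 + j
1/W(-28) = 1/(-73 - 28) = 1/(-101) = -1/101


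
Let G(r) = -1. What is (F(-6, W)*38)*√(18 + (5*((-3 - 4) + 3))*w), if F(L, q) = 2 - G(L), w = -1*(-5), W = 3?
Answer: 114*I*√82 ≈ 1032.3*I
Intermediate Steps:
w = 5
F(L, q) = 3 (F(L, q) = 2 - 1*(-1) = 2 + 1 = 3)
(F(-6, W)*38)*√(18 + (5*((-3 - 4) + 3))*w) = (3*38)*√(18 + (5*((-3 - 4) + 3))*5) = 114*√(18 + (5*(-7 + 3))*5) = 114*√(18 + (5*(-4))*5) = 114*√(18 - 20*5) = 114*√(18 - 100) = 114*√(-82) = 114*(I*√82) = 114*I*√82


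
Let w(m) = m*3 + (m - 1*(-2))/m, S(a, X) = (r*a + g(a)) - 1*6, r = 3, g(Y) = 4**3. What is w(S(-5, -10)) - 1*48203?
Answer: -2067137/43 ≈ -48073.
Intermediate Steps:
g(Y) = 64
S(a, X) = 58 + 3*a (S(a, X) = (3*a + 64) - 1*6 = (64 + 3*a) - 6 = 58 + 3*a)
w(m) = 3*m + (2 + m)/m (w(m) = 3*m + (m + 2)/m = 3*m + (2 + m)/m)
w(S(-5, -10)) - 1*48203 = (1 + 2/(58 + 3*(-5)) + 3*(58 + 3*(-5))) - 1*48203 = (1 + 2/(58 - 15) + 3*(58 - 15)) - 48203 = (1 + 2/43 + 3*43) - 48203 = (1 + 2*(1/43) + 129) - 48203 = (1 + 2/43 + 129) - 48203 = 5592/43 - 48203 = -2067137/43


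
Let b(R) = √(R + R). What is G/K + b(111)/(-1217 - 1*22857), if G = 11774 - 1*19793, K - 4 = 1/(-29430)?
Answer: -235999170/117719 - √222/24074 ≈ -2004.8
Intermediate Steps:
K = 117719/29430 (K = 4 + 1/(-29430) = 4 - 1/29430 = 117719/29430 ≈ 4.0000)
G = -8019 (G = 11774 - 19793 = -8019)
b(R) = √2*√R (b(R) = √(2*R) = √2*√R)
G/K + b(111)/(-1217 - 1*22857) = -8019/117719/29430 + (√2*√111)/(-1217 - 1*22857) = -8019*29430/117719 + √222/(-1217 - 22857) = -235999170/117719 + √222/(-24074) = -235999170/117719 + √222*(-1/24074) = -235999170/117719 - √222/24074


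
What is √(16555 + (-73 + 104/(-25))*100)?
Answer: √8839 ≈ 94.016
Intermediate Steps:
√(16555 + (-73 + 104/(-25))*100) = √(16555 + (-73 + 104*(-1/25))*100) = √(16555 + (-73 - 104/25)*100) = √(16555 - 1929/25*100) = √(16555 - 7716) = √8839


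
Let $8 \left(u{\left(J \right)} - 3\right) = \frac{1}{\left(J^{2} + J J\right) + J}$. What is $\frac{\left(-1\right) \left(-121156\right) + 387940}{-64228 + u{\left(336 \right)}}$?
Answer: $- \frac{920966882304}{116184566399} \approx -7.9268$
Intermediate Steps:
$u{\left(J \right)} = 3 + \frac{1}{8 \left(J + 2 J^{2}\right)}$ ($u{\left(J \right)} = 3 + \frac{1}{8 \left(\left(J^{2} + J J\right) + J\right)} = 3 + \frac{1}{8 \left(\left(J^{2} + J^{2}\right) + J\right)} = 3 + \frac{1}{8 \left(2 J^{2} + J\right)} = 3 + \frac{1}{8 \left(J + 2 J^{2}\right)}$)
$\frac{\left(-1\right) \left(-121156\right) + 387940}{-64228 + u{\left(336 \right)}} = \frac{\left(-1\right) \left(-121156\right) + 387940}{-64228 + \frac{1 + 24 \cdot 336 + 48 \cdot 336^{2}}{8 \cdot 336 \left(1 + 2 \cdot 336\right)}} = \frac{121156 + 387940}{-64228 + \frac{1}{8} \cdot \frac{1}{336} \frac{1}{1 + 672} \left(1 + 8064 + 48 \cdot 112896\right)} = \frac{509096}{-64228 + \frac{1}{8} \cdot \frac{1}{336} \cdot \frac{1}{673} \left(1 + 8064 + 5419008\right)} = \frac{509096}{-64228 + \frac{1}{8} \cdot \frac{1}{336} \cdot \frac{1}{673} \cdot 5427073} = \frac{509096}{-64228 + \frac{5427073}{1809024}} = \frac{509096}{- \frac{116184566399}{1809024}} = 509096 \left(- \frac{1809024}{116184566399}\right) = - \frac{920966882304}{116184566399}$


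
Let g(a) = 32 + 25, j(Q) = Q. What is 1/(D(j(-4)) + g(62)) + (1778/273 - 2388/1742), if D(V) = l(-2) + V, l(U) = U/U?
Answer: 242719/47034 ≈ 5.1605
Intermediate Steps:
g(a) = 57
l(U) = 1
D(V) = 1 + V
1/(D(j(-4)) + g(62)) + (1778/273 - 2388/1742) = 1/((1 - 4) + 57) + (1778/273 - 2388/1742) = 1/(-3 + 57) + (1778*(1/273) - 2388*1/1742) = 1/54 + (254/39 - 1194/871) = 1/54 + 13436/2613 = 242719/47034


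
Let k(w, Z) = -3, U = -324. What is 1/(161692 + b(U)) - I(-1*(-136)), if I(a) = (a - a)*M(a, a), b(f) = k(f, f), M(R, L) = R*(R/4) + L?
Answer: 1/161689 ≈ 6.1847e-6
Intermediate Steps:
M(R, L) = L + R²/4 (M(R, L) = R*(R*(¼)) + L = R*(R/4) + L = R²/4 + L = L + R²/4)
b(f) = -3
I(a) = 0 (I(a) = (a - a)*(a + a²/4) = 0*(a + a²/4) = 0)
1/(161692 + b(U)) - I(-1*(-136)) = 1/(161692 - 3) - 1*0 = 1/161689 + 0 = 1/161689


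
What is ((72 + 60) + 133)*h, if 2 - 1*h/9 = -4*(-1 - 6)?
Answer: -62010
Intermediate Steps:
h = -234 (h = 18 - (-36)*(-1 - 6) = 18 - (-36)*(-7) = 18 - 9*28 = 18 - 252 = -234)
((72 + 60) + 133)*h = ((72 + 60) + 133)*(-234) = (132 + 133)*(-234) = 265*(-234) = -62010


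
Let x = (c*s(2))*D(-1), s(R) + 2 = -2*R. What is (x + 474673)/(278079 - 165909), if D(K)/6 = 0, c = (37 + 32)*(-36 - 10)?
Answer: 474673/112170 ≈ 4.2317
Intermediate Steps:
c = -3174 (c = 69*(-46) = -3174)
D(K) = 0 (D(K) = 6*0 = 0)
s(R) = -2 - 2*R
x = 0 (x = -3174*(-2 - 2*2)*0 = -3174*(-2 - 4)*0 = -3174*(-6)*0 = 19044*0 = 0)
(x + 474673)/(278079 - 165909) = (0 + 474673)/(278079 - 165909) = 474673/112170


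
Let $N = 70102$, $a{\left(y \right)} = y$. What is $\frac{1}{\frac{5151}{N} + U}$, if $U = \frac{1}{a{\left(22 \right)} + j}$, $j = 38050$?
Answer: $\frac{1334461672}{98089487} \approx 13.605$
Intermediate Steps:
$U = \frac{1}{38072}$ ($U = \frac{1}{22 + 38050} = \frac{1}{38072} \approx 2.6266 \cdot 10^{-5}$)
$\frac{1}{\frac{5151}{N} + U} = \frac{1}{\frac{5151}{70102} + \frac{1}{38072}} = \frac{1}{\frac{98089487}{1334461672}} = \frac{1334461672}{98089487}$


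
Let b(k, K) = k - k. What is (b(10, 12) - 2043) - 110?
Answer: -2153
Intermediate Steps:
b(k, K) = 0
(b(10, 12) - 2043) - 110 = (0 - 2043) - 110 = -2043 - 110 = -2153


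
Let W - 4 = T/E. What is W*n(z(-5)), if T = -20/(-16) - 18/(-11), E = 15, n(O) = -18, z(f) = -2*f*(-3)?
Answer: -8301/110 ≈ -75.464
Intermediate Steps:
z(f) = 6*f
T = 127/44 (T = -20*(-1/16) - 18*(-1/11) = 5/4 + 18/11 = 127/44 ≈ 2.8864)
W = 2767/660 (W = 4 + (127/44)/15 = 4 + (127/44)*(1/15) = 4 + 127/660 = 2767/660 ≈ 4.1924)
W*n(z(-5)) = (2767/660)*(-18) = -8301/110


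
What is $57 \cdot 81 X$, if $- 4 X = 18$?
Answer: $- \frac{41553}{2} \approx -20777.0$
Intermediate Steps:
$X = - \frac{9}{2}$ ($X = \left(- \frac{1}{4}\right) 18 = - \frac{9}{2} \approx -4.5$)
$57 \cdot 81 X = 57 \cdot 81 \left(- \frac{9}{2}\right) = 4617 \left(- \frac{9}{2}\right) = - \frac{41553}{2}$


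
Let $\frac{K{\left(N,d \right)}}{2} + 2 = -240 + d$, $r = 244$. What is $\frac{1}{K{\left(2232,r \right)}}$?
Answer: $\frac{1}{4} \approx 0.25$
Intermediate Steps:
$K{\left(N,d \right)} = -484 + 2 d$ ($K{\left(N,d \right)} = -4 + 2 \left(-240 + d\right) = -4 + \left(-480 + 2 d\right) = -484 + 2 d$)
$\frac{1}{K{\left(2232,r \right)}} = \frac{1}{-484 + 2 \cdot 244} = \frac{1}{-484 + 488} = \frac{1}{4}$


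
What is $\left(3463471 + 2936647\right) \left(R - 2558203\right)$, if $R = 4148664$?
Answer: $10179138074398$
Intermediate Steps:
$\left(3463471 + 2936647\right) \left(R - 2558203\right) = \left(3463471 + 2936647\right) \left(4148664 - 2558203\right) = 6400118 \cdot 1590461 = 10179138074398$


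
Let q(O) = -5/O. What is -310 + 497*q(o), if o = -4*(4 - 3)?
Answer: 1245/4 ≈ 311.25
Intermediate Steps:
o = -4 (o = -4*1 = -4)
-310 + 497*q(o) = -310 + 497*(-5/(-4)) = -310 + 497*(-5*(-1/4)) = -310 + 497*(5/4) = -310 + 2485/4 = 1245/4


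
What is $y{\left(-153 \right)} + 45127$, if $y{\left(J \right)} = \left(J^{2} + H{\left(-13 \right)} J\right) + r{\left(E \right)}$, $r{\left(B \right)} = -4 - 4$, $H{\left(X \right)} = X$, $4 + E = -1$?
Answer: $70517$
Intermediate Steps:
$E = -5$ ($E = -4 - 1 = -5$)
$r{\left(B \right)} = -8$ ($r{\left(B \right)} = -4 - 4 = -8$)
$y{\left(J \right)} = -8 + J^{2} - 13 J$ ($y{\left(J \right)} = \left(J^{2} - 13 J\right) - 8 = -8 + J^{2} - 13 J$)
$y{\left(-153 \right)} + 45127 = \left(-8 + \left(-153\right)^{2} - -1989\right) + 45127 = \left(-8 + 23409 + 1989\right) + 45127 = 25390 + 45127 = 70517$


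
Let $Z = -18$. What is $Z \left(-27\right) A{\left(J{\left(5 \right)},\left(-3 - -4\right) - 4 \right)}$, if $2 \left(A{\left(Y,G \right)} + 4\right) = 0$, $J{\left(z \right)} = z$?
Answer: $-1944$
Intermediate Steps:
$A{\left(Y,G \right)} = -4$ ($A{\left(Y,G \right)} = -4 + \frac{1}{2} \cdot 0 = -4 + 0 = -4$)
$Z \left(-27\right) A{\left(J{\left(5 \right)},\left(-3 - -4\right) - 4 \right)} = \left(-18\right) \left(-27\right) \left(-4\right) = 486 \left(-4\right) = -1944$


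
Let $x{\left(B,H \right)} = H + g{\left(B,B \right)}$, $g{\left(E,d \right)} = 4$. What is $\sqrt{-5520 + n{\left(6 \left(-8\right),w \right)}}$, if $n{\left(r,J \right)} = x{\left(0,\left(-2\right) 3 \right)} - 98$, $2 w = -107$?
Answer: $2 i \sqrt{1405} \approx 74.967 i$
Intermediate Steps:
$w = - \frac{107}{2}$ ($w = \frac{1}{2} \left(-107\right) = - \frac{107}{2} \approx -53.5$)
$x{\left(B,H \right)} = 4 + H$ ($x{\left(B,H \right)} = H + 4 = 4 + H$)
$n{\left(r,J \right)} = -100$ ($n{\left(r,J \right)} = \left(4 - 6\right) - 98 = -2 - 98 = -100$)
$\sqrt{-5520 + n{\left(6 \left(-8\right),w \right)}} = \sqrt{-5520 - 100} = \sqrt{-5620} = 2 i \sqrt{1405}$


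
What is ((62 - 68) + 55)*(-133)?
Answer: -6517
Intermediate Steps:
((62 - 68) + 55)*(-133) = (-6 + 55)*(-133) = 49*(-133) = -6517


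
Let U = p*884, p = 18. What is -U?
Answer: -15912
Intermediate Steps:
U = 15912 (U = 18*884 = 15912)
-U = -1*15912 = -15912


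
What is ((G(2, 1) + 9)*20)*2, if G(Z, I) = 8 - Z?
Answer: 600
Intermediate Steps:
((G(2, 1) + 9)*20)*2 = (((8 - 1*2) + 9)*20)*2 = (((8 - 2) + 9)*20)*2 = ((6 + 9)*20)*2 = (15*20)*2 = 300*2 = 600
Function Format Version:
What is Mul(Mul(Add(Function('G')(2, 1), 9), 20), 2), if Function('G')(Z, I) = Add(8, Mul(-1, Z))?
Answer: 600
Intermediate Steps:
Mul(Mul(Add(Function('G')(2, 1), 9), 20), 2) = Mul(Mul(Add(Add(8, Mul(-1, 2)), 9), 20), 2) = Mul(Mul(Add(Add(8, -2), 9), 20), 2) = Mul(Mul(Add(6, 9), 20), 2) = Mul(Mul(15, 20), 2) = Mul(300, 2) = 600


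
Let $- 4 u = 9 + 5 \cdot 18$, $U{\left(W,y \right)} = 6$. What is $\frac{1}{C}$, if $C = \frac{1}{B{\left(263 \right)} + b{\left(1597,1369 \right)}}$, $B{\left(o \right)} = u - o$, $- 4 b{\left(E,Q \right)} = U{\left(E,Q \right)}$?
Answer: $- \frac{1157}{4} \approx -289.25$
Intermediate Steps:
$b{\left(E,Q \right)} = - \frac{3}{2}$ ($b{\left(E,Q \right)} = \left(- \frac{1}{4}\right) 6 = - \frac{3}{2}$)
$u = - \frac{99}{4}$ ($u = - \frac{9 + 5 \cdot 18}{4} = - \frac{9 + 90}{4} = \left(- \frac{1}{4}\right) 99 = - \frac{99}{4} \approx -24.75$)
$B{\left(o \right)} = - \frac{99}{4} - o$
$C = - \frac{4}{1157}$ ($C = \frac{1}{\left(- \frac{99}{4} - 263\right) - \frac{3}{2}} = \frac{1}{- \frac{1151}{4} - \frac{3}{2}} = \frac{1}{- \frac{1157}{4}} = - \frac{4}{1157} \approx -0.0034572$)
$\frac{1}{C} = \frac{1}{- \frac{4}{1157}} = - \frac{1157}{4}$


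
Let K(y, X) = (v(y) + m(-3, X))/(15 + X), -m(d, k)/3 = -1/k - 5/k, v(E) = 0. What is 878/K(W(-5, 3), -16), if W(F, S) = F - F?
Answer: 7024/9 ≈ 780.44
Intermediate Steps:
W(F, S) = 0
m(d, k) = 18/k (m(d, k) = -3*(-1/k - 5/k) = -(-18)/k = 18/k)
K(y, X) = 18/(X*(15 + X)) (K(y, X) = (0 + 18/X)/(15 + X) = (18/X)/(15 + X) = 18/(X*(15 + X)))
878/K(W(-5, 3), -16) = 878/((18/(-16*(15 - 16)))) = 878/((18*(-1/16)/(-1))) = 878/((18*(-1/16)*(-1))) = 878/(9/8) = 878*(8/9) = 7024/9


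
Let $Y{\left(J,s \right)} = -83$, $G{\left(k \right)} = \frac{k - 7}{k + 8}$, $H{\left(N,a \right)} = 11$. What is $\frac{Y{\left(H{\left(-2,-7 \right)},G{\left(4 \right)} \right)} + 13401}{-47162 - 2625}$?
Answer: $- \frac{13318}{49787} \approx -0.2675$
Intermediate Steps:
$G{\left(k \right)} = \frac{-7 + k}{8 + k}$
$\frac{Y{\left(H{\left(-2,-7 \right)},G{\left(4 \right)} \right)} + 13401}{-47162 - 2625} = \frac{-83 + 13401}{-47162 - 2625} = \frac{13318}{-49787} = 13318 \left(- \frac{1}{49787}\right) = - \frac{13318}{49787}$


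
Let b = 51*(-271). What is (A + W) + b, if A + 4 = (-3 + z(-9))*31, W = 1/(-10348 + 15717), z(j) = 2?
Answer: -74392863/5369 ≈ -13856.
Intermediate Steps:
W = 1/5369 ≈ 0.00018625
A = -35 (A = -4 + (-3 + 2)*31 = -4 - 1*31 = -4 - 31 = -35)
b = -13821
(A + W) + b = (-35 + 1/5369) - 13821 = -187914/5369 - 13821 = -74392863/5369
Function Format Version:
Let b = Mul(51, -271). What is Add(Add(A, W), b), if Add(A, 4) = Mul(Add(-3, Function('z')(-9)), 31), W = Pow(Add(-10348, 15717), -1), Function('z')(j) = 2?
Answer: Rational(-74392863, 5369) ≈ -13856.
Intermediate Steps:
W = Rational(1, 5369) (W = Pow(5369, -1) = Rational(1, 5369) ≈ 0.00018625)
A = -35 (A = Add(-4, Mul(Add(-3, 2), 31)) = Add(-4, Mul(-1, 31)) = Add(-4, -31) = -35)
b = -13821
Add(Add(A, W), b) = Add(Add(-35, Rational(1, 5369)), -13821) = Add(Rational(-187914, 5369), -13821) = Rational(-74392863, 5369)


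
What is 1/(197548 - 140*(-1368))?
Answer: 1/389068 ≈ 2.5702e-6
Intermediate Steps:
1/(197548 - 140*(-1368)) = 1/(197548 + 191520) = 1/389068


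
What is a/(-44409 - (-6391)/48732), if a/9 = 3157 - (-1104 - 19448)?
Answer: -10398482892/2164132997 ≈ -4.8049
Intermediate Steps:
a = 213381 (a = 9*(3157 - (-1104 - 19448)) = 9*(3157 - 1*(-20552)) = 9*(3157 + 20552) = 9*23709 = 213381)
a/(-44409 - (-6391)/48732) = 213381/(-44409 - (-6391)/48732) = 213381/(-44409 - 1*(-6391/48732)) = 213381/(-44409 + 6391/48732) = 213381/(-2164132997/48732) = 213381*(-48732/2164132997) = -10398482892/2164132997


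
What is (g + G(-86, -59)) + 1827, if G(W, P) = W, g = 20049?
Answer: 21790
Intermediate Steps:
(g + G(-86, -59)) + 1827 = (20049 - 86) + 1827 = 19963 + 1827 = 21790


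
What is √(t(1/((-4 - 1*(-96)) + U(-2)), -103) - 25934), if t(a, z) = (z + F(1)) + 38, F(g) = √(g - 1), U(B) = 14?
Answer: I*√25999 ≈ 161.24*I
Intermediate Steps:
F(g) = √(-1 + g)
t(a, z) = 38 + z (t(a, z) = (z + √(-1 + 1)) + 38 = (z + √0) + 38 = (z + 0) + 38 = z + 38 = 38 + z)
√(t(1/((-4 - 1*(-96)) + U(-2)), -103) - 25934) = √((38 - 103) - 25934) = √(-65 - 25934) = √(-25999) = I*√25999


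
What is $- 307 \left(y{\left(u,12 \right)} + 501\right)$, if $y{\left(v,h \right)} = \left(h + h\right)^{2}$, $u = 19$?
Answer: $-330639$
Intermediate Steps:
$y{\left(v,h \right)} = 4 h^{2}$ ($y{\left(v,h \right)} = \left(2 h\right)^{2} = 4 h^{2}$)
$- 307 \left(y{\left(u,12 \right)} + 501\right) = - 307 \left(4 \cdot 12^{2} + 501\right) = - 307 \left(4 \cdot 144 + 501\right) = - 307 \left(576 + 501\right) = - 307 \cdot 1077 = \left(-1\right) 330639 = -330639$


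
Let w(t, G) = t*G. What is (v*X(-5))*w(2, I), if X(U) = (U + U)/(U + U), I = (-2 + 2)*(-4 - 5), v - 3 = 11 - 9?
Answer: 0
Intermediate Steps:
v = 5 (v = 3 + (11 - 9) = 3 + 2 = 5)
I = 0 (I = 0*(-9) = 0)
X(U) = 1 (X(U) = (2*U)/((2*U)) = (2*U)*(1/(2*U)) = 1)
w(t, G) = G*t
(v*X(-5))*w(2, I) = (5*1)*(0*2) = 5*0 = 0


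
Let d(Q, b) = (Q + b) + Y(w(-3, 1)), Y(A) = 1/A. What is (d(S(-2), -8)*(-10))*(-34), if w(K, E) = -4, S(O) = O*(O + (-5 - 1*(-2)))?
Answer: 595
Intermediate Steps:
S(O) = O*(-3 + O) (S(O) = O*(O + (-5 + 2)) = O*(O - 3) = O*(-3 + O))
d(Q, b) = -¼ + Q + b (d(Q, b) = (Q + b) + 1/(-4) = (Q + b) - ¼ = -¼ + Q + b)
(d(S(-2), -8)*(-10))*(-34) = ((-¼ - 2*(-3 - 2) - 8)*(-10))*(-34) = ((-¼ - 2*(-5) - 8)*(-10))*(-34) = ((-¼ + 10 - 8)*(-10))*(-34) = ((7/4)*(-10))*(-34) = -35/2*(-34) = 595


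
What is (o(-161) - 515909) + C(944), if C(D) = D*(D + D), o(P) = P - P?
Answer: 1266363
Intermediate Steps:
o(P) = 0
C(D) = 2*D**2 (C(D) = D*(2*D) = 2*D**2)
(o(-161) - 515909) + C(944) = (0 - 515909) + 2*944**2 = -515909 + 2*891136 = -515909 + 1782272 = 1266363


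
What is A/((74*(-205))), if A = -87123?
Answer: 87123/15170 ≈ 5.7431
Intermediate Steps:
A/((74*(-205))) = -87123/(74*(-205)) = -87123/(-15170) = -87123*(-1/15170) = 87123/15170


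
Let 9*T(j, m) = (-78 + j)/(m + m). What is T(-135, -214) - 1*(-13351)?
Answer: 17142755/1284 ≈ 13351.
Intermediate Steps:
T(j, m) = (-78 + j)/(18*m) (T(j, m) = ((-78 + j)/(m + m))/9 = ((-78 + j)/((2*m)))/9 = ((-78 + j)*(1/(2*m)))/9 = ((-78 + j)/(2*m))/9 = (-78 + j)/(18*m))
T(-135, -214) - 1*(-13351) = (1/18)*(-78 - 135)/(-214) - 1*(-13351) = (1/18)*(-1/214)*(-213) + 13351 = 71/1284 + 13351 = 17142755/1284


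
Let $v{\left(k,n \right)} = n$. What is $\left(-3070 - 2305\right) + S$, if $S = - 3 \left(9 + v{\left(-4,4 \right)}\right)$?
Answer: $-5414$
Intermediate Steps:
$S = -39$ ($S = - 3 \left(9 + 4\right) = \left(-3\right) 13 = -39$)
$\left(-3070 - 2305\right) + S = \left(-3070 - 2305\right) - 39 = -5375 - 39 = -5414$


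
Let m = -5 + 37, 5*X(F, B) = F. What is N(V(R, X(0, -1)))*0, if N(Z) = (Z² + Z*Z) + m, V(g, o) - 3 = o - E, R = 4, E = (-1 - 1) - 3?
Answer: 0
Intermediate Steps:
X(F, B) = F/5
E = -5 (E = -2 - 3 = -5)
m = 32
V(g, o) = 8 + o (V(g, o) = 3 + (o - 1*(-5)) = 3 + (o + 5) = 3 + (5 + o) = 8 + o)
N(Z) = 32 + 2*Z² (N(Z) = (Z² + Z*Z) + 32 = (Z² + Z²) + 32 = 2*Z² + 32 = 32 + 2*Z²)
N(V(R, X(0, -1)))*0 = (32 + 2*(8 + (⅕)*0)²)*0 = (32 + 2*(8 + 0)²)*0 = (32 + 2*8²)*0 = (32 + 2*64)*0 = (32 + 128)*0 = 160*0 = 0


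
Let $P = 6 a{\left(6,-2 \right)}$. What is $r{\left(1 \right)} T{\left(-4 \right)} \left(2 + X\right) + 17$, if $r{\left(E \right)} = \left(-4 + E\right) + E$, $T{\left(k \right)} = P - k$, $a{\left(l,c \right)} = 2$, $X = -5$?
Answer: $113$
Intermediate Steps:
$P = 12$ ($P = 6 \cdot 2 = 12$)
$T{\left(k \right)} = 12 - k$
$r{\left(E \right)} = -4 + 2 E$
$r{\left(1 \right)} T{\left(-4 \right)} \left(2 + X\right) + 17 = \left(-4 + 2 \cdot 1\right) \left(12 - -4\right) \left(2 - 5\right) + 17 = \left(-4 + 2\right) \left(12 + 4\right) \left(-3\right) + 17 = - 2 \cdot 16 \left(-3\right) + 17 = \left(-2\right) \left(-48\right) + 17 = 96 + 17 = 113$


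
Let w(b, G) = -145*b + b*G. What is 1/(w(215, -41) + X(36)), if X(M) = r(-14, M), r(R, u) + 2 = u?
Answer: -1/39956 ≈ -2.5028e-5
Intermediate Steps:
w(b, G) = -145*b + G*b
r(R, u) = -2 + u
X(M) = -2 + M
1/(w(215, -41) + X(36)) = 1/(215*(-145 - 41) + (-2 + 36)) = 1/(215*(-186) + 34) = 1/(-39990 + 34) = 1/(-39956) = -1/39956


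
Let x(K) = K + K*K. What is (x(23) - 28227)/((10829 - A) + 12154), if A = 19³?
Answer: -27675/16124 ≈ -1.7164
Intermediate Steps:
A = 6859
x(K) = K + K²
(x(23) - 28227)/((10829 - A) + 12154) = (23*(1 + 23) - 28227)/((10829 - 1*6859) + 12154) = (23*24 - 28227)/((10829 - 6859) + 12154) = (552 - 28227)/(3970 + 12154) = -27675/16124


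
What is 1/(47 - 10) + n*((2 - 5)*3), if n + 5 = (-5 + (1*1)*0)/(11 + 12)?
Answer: 39983/851 ≈ 46.984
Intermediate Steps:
n = -120/23 (n = -5 + (-5 + (1*1)*0)/(11 + 12) = -5 + (-5 + 1*0)/23 = -5 + (-5 + 0)*(1/23) = -5 - 5*1/23 = -5 - 5/23 = -120/23 ≈ -5.2174)
1/(47 - 10) + n*((2 - 5)*3) = 1/(47 - 10) - 120*(2 - 5)*3/23 = 1/37 - (-360)*3/23 = 1/37 - 120/23*(-9) = 1/37 + 1080/23 = 39983/851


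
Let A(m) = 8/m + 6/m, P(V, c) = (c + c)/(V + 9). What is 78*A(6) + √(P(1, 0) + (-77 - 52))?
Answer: 182 + I*√129 ≈ 182.0 + 11.358*I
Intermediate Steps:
P(V, c) = 2*c/(9 + V) (P(V, c) = (2*c)/(9 + V) = 2*c/(9 + V))
A(m) = 14/m
78*A(6) + √(P(1, 0) + (-77 - 52)) = 78*(14/6) + √(2*0/(9 + 1) + (-77 - 52)) = 78*(14*(⅙)) + √(2*0/10 - 129) = 78*(7/3) + √(2*0*(⅒) - 129) = 182 + √(0 - 129) = 182 + √(-129) = 182 + I*√129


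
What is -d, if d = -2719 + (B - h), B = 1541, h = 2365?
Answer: 3543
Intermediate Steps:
d = -3543 (d = -2719 + (1541 - 1*2365) = -2719 + (1541 - 2365) = -2719 - 824 = -3543)
-d = -1*(-3543) = 3543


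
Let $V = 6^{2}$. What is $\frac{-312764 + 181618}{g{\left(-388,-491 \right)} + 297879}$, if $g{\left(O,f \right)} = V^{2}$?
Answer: $- \frac{131146}{299175} \approx -0.43836$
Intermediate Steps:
$V = 36$
$g{\left(O,f \right)} = 1296$ ($g{\left(O,f \right)} = 36^{2} = 1296$)
$\frac{-312764 + 181618}{g{\left(-388,-491 \right)} + 297879} = \frac{-312764 + 181618}{1296 + 297879} = - \frac{131146}{299175}$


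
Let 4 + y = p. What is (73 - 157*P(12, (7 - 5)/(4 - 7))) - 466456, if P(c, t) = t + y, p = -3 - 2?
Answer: -1394596/3 ≈ -4.6487e+5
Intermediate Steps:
p = -5
y = -9 (y = -4 - 5 = -9)
P(c, t) = -9 + t (P(c, t) = t - 9 = -9 + t)
(73 - 157*P(12, (7 - 5)/(4 - 7))) - 466456 = (73 - 157*(-9 + (7 - 5)/(4 - 7))) - 466456 = (73 - 157*(-9 + 2/(-3))) - 466456 = (73 - 157*(-9 + 2*(-1/3))) - 466456 = (73 - 157*(-9 - 2/3)) - 466456 = (73 - 157*(-29/3)) - 466456 = (73 + 4553/3) - 466456 = 4772/3 - 466456 = -1394596/3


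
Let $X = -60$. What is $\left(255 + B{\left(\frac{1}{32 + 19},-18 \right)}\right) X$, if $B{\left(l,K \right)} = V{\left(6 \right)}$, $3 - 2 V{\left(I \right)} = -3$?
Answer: $-15480$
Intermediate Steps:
$V{\left(I \right)} = 3$ ($V{\left(I \right)} = \frac{3}{2} - - \frac{3}{2} = \frac{3}{2} + \frac{3}{2} = 3$)
$B{\left(l,K \right)} = 3$
$\left(255 + B{\left(\frac{1}{32 + 19},-18 \right)}\right) X = \left(255 + 3\right) \left(-60\right) = 258 \left(-60\right) = -15480$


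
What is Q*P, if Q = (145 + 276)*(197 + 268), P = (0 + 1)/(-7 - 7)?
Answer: -195765/14 ≈ -13983.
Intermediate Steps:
P = -1/14 (P = 1/(-14) = 1*(-1/14) = -1/14 ≈ -0.071429)
Q = 195765 (Q = 421*465 = 195765)
Q*P = 195765*(-1/14) = -195765/14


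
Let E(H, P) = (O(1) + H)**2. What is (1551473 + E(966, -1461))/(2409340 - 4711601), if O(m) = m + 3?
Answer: -191721/177097 ≈ -1.0826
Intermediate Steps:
O(m) = 3 + m
E(H, P) = (4 + H)**2 (E(H, P) = ((3 + 1) + H)**2 = (4 + H)**2)
(1551473 + E(966, -1461))/(2409340 - 4711601) = (1551473 + (4 + 966)**2)/(2409340 - 4711601) = (1551473 + 970**2)/(-2302261) = (1551473 + 940900)*(-1/2302261) = 2492373*(-1/2302261) = -191721/177097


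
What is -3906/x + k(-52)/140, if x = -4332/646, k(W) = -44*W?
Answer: 398213/665 ≈ 598.82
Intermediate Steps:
x = -114/17 (x = -4332*1/646 = -114/17 ≈ -6.7059)
-3906/x + k(-52)/140 = -3906/(-114/17) - 44*(-52)/140 = -3906*(-17/114) + 2288*(1/140) = 11067/19 + 572/35 = 398213/665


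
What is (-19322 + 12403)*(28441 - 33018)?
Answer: 31668263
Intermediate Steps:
(-19322 + 12403)*(28441 - 33018) = -6919*(-4577) = 31668263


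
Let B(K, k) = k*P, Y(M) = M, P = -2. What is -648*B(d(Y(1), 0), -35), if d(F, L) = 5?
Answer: -45360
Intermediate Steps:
B(K, k) = -2*k (B(K, k) = k*(-2) = -2*k)
-648*B(d(Y(1), 0), -35) = -(-1296)*(-35) = -648*70 = -45360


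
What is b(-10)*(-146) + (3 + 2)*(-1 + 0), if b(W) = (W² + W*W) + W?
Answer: -27745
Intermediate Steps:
b(W) = W + 2*W² (b(W) = (W² + W²) + W = 2*W² + W = W + 2*W²)
b(-10)*(-146) + (3 + 2)*(-1 + 0) = -10*(1 + 2*(-10))*(-146) + (3 + 2)*(-1 + 0) = -10*(1 - 20)*(-146) + 5*(-1) = -10*(-19)*(-146) - 5 = 190*(-146) - 5 = -27740 - 5 = -27745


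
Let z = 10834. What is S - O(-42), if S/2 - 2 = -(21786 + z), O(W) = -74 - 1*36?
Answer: -65126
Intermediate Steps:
O(W) = -110 (O(W) = -74 - 36 = -110)
S = -65236 (S = 4 + 2*(-(21786 + 10834)) = 4 + 2*(-1*32620) = 4 + 2*(-32620) = 4 - 65240 = -65236)
S - O(-42) = -65236 - 1*(-110) = -65236 + 110 = -65126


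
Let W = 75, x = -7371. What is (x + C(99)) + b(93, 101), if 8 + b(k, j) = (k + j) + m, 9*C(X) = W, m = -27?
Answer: -21611/3 ≈ -7203.7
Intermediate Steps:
C(X) = 25/3 (C(X) = (1/9)*75 = 25/3)
b(k, j) = -35 + j + k (b(k, j) = -8 + ((k + j) - 27) = -8 + ((j + k) - 27) = -8 + (-27 + j + k) = -35 + j + k)
(x + C(99)) + b(93, 101) = (-7371 + 25/3) + (-35 + 101 + 93) = -22088/3 + 159 = -21611/3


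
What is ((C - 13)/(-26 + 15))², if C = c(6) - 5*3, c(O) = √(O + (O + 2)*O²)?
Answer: 98/11 - 392*√6/121 ≈ 0.97355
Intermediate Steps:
c(O) = √(O + O²*(2 + O)) (c(O) = √(O + (2 + O)*O²) = √(O + O²*(2 + O)))
C = -15 + 7*√6 (C = √(6*(1 + 6² + 2*6)) - 5*3 = √(6*(1 + 36 + 12)) - 15 = √(6*49) - 15 = √294 - 15 = 7*√6 - 15 = -15 + 7*√6 ≈ 2.1464)
((C - 13)/(-26 + 15))² = (((-15 + 7*√6) - 13)/(-26 + 15))² = ((-28 + 7*√6)/(-11))² = ((-28 + 7*√6)*(-1/11))² = (28/11 - 7*√6/11)²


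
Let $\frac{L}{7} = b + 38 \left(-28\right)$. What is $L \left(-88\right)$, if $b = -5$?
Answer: $658504$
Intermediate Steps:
$L = -7483$ ($L = 7 \left(-5 + 38 \left(-28\right)\right) = 7 \left(-5 - 1064\right) = 7 \left(-1069\right) = -7483$)
$L \left(-88\right) = \left(-7483\right) \left(-88\right) = 658504$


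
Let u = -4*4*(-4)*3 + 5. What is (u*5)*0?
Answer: 0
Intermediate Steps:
u = 197 (u = -(-64)*3 + 5 = -4*(-48) + 5 = 192 + 5 = 197)
(u*5)*0 = (197*5)*0 = 985*0 = 0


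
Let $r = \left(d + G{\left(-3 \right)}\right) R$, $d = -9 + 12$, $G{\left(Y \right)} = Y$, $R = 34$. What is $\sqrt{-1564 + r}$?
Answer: $2 i \sqrt{391} \approx 39.547 i$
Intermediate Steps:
$d = 3$
$r = 0$ ($r = \left(3 - 3\right) 34 = 0 \cdot 34 = 0$)
$\sqrt{-1564 + r} = \sqrt{-1564 + 0} = \sqrt{-1564} = 2 i \sqrt{391}$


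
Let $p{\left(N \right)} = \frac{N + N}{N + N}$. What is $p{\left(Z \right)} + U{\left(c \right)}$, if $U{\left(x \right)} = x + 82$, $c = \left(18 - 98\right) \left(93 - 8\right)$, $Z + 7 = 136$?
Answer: $-6717$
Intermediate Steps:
$Z = 129$ ($Z = -7 + 136 = 129$)
$c = -6800$ ($c = \left(-80\right) 85 = -6800$)
$p{\left(N \right)} = 1$ ($p{\left(N \right)} = \frac{2 N}{2 N} = 2 N \frac{1}{2 N} = 1$)
$U{\left(x \right)} = 82 + x$
$p{\left(Z \right)} + U{\left(c \right)} = 1 + \left(82 - 6800\right) = 1 - 6718 = -6717$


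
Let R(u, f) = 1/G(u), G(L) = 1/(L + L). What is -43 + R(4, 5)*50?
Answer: 357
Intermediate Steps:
G(L) = 1/(2*L)
R(u, f) = 2*u (R(u, f) = 1/(1/(2*u)) = 2*u)
-43 + R(4, 5)*50 = -43 + (2*4)*50 = -43 + 8*50 = -43 + 400 = 357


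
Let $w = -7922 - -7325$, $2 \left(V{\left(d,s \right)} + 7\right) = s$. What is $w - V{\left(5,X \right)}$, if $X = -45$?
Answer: $- \frac{1135}{2} \approx -567.5$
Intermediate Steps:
$V{\left(d,s \right)} = -7 + \frac{s}{2}$
$w = -597$ ($w = -7922 + 7325 = -597$)
$w - V{\left(5,X \right)} = -597 - \left(-7 + \frac{1}{2} \left(-45\right)\right) = -597 - \left(-7 - \frac{45}{2}\right) = -597 - - \frac{59}{2} = -597 + \frac{59}{2} = - \frac{1135}{2}$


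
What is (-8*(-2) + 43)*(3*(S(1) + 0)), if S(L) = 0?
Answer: 0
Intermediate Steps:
(-8*(-2) + 43)*(3*(S(1) + 0)) = (-8*(-2) + 43)*(3*(0 + 0)) = (16 + 43)*(3*0) = 59*0 = 0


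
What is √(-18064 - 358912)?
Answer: 4*I*√23561 ≈ 613.98*I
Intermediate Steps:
√(-18064 - 358912) = √(-376976) = 4*I*√23561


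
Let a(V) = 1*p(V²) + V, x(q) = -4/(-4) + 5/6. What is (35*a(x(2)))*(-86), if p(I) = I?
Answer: -281435/18 ≈ -15635.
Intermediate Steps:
x(q) = 11/6 (x(q) = -4*(-¼) + 5*(⅙) = 1 + ⅚ = 11/6)
a(V) = V + V² (a(V) = 1*V² + V = V² + V = V + V²)
(35*a(x(2)))*(-86) = (35*(11*(1 + 11/6)/6))*(-86) = (35*((11/6)*(17/6)))*(-86) = (35*(187/36))*(-86) = (6545/36)*(-86) = -281435/18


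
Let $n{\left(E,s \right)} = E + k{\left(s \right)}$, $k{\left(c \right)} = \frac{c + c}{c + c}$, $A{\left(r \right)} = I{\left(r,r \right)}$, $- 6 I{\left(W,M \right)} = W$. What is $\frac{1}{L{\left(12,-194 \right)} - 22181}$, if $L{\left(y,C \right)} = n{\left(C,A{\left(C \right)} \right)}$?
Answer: $- \frac{1}{22374} \approx -4.4695 \cdot 10^{-5}$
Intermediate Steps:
$I{\left(W,M \right)} = - \frac{W}{6}$
$A{\left(r \right)} = - \frac{r}{6}$
$k{\left(c \right)} = 1$ ($k{\left(c \right)} = \frac{2 c}{2 c} = 2 c \frac{1}{2 c} = 1$)
$n{\left(E,s \right)} = 1 + E$ ($n{\left(E,s \right)} = E + 1 = 1 + E$)
$L{\left(y,C \right)} = 1 + C$
$\frac{1}{L{\left(12,-194 \right)} - 22181} = \frac{1}{\left(1 - 194\right) - 22181} = \frac{1}{-193 - 22181} = \frac{1}{-22374} = - \frac{1}{22374}$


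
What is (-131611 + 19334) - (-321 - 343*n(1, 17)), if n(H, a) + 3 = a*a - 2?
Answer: -14544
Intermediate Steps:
n(H, a) = -5 + a**2 (n(H, a) = -3 + (a*a - 2) = -3 + (a**2 - 2) = -3 + (-2 + a**2) = -5 + a**2)
(-131611 + 19334) - (-321 - 343*n(1, 17)) = (-131611 + 19334) - (-321 - 343*(-5 + 17**2)) = -112277 - (-321 - 343*(-5 + 289)) = -112277 - (-321 - 343*284) = -112277 - (-321 - 97412) = -112277 - 1*(-97733) = -112277 + 97733 = -14544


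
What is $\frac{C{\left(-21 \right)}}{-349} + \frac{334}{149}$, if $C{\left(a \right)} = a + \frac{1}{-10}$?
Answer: $\frac{1197099}{520010} \approx 2.3021$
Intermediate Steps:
$C{\left(a \right)} = - \frac{1}{10} + a$ ($C{\left(a \right)} = a - \frac{1}{10} = - \frac{1}{10} + a$)
$\frac{C{\left(-21 \right)}}{-349} + \frac{334}{149} = \frac{- \frac{1}{10} - 21}{-349} + \frac{334}{149} = \left(- \frac{211}{10}\right) \left(- \frac{1}{349}\right) + 334 \cdot \frac{1}{149} = \frac{211}{3490} + \frac{334}{149} = \frac{1197099}{520010}$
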